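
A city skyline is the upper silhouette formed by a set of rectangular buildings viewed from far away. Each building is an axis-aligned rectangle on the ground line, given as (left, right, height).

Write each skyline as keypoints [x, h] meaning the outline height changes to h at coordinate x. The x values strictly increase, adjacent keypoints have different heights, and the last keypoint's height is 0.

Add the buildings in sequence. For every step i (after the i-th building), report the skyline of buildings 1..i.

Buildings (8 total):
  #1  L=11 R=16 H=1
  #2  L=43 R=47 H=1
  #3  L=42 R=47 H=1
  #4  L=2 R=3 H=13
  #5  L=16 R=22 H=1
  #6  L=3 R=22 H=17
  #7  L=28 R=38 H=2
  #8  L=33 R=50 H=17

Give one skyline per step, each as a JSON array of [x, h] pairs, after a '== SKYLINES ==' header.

== SKYLINES ==
[[11,1],[16,0]]
[[11,1],[16,0],[43,1],[47,0]]
[[11,1],[16,0],[42,1],[47,0]]
[[2,13],[3,0],[11,1],[16,0],[42,1],[47,0]]
[[2,13],[3,0],[11,1],[22,0],[42,1],[47,0]]
[[2,13],[3,17],[22,0],[42,1],[47,0]]
[[2,13],[3,17],[22,0],[28,2],[38,0],[42,1],[47,0]]
[[2,13],[3,17],[22,0],[28,2],[33,17],[50,0]]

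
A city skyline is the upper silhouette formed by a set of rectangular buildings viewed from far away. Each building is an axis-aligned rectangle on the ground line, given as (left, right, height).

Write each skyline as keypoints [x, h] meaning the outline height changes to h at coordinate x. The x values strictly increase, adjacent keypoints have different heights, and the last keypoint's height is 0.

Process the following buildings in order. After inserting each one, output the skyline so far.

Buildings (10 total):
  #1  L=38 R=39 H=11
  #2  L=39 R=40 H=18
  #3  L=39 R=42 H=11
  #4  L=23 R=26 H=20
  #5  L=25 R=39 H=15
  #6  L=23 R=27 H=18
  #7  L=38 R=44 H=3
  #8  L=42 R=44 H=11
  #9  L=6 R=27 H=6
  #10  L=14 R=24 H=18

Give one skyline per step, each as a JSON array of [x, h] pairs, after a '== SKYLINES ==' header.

== SKYLINES ==
[[38,11],[39,0]]
[[38,11],[39,18],[40,0]]
[[38,11],[39,18],[40,11],[42,0]]
[[23,20],[26,0],[38,11],[39,18],[40,11],[42,0]]
[[23,20],[26,15],[39,18],[40,11],[42,0]]
[[23,20],[26,18],[27,15],[39,18],[40,11],[42,0]]
[[23,20],[26,18],[27,15],[39,18],[40,11],[42,3],[44,0]]
[[23,20],[26,18],[27,15],[39,18],[40,11],[44,0]]
[[6,6],[23,20],[26,18],[27,15],[39,18],[40,11],[44,0]]
[[6,6],[14,18],[23,20],[26,18],[27,15],[39,18],[40,11],[44,0]]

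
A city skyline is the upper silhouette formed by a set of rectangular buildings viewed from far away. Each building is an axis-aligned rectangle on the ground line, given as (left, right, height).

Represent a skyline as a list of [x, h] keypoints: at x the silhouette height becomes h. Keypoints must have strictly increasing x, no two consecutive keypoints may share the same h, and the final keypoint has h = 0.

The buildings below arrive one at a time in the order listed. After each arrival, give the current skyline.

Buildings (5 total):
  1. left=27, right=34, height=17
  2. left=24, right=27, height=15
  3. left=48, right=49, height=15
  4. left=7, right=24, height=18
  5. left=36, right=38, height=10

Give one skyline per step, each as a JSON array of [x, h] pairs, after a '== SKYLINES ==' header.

== SKYLINES ==
[[27,17],[34,0]]
[[24,15],[27,17],[34,0]]
[[24,15],[27,17],[34,0],[48,15],[49,0]]
[[7,18],[24,15],[27,17],[34,0],[48,15],[49,0]]
[[7,18],[24,15],[27,17],[34,0],[36,10],[38,0],[48,15],[49,0]]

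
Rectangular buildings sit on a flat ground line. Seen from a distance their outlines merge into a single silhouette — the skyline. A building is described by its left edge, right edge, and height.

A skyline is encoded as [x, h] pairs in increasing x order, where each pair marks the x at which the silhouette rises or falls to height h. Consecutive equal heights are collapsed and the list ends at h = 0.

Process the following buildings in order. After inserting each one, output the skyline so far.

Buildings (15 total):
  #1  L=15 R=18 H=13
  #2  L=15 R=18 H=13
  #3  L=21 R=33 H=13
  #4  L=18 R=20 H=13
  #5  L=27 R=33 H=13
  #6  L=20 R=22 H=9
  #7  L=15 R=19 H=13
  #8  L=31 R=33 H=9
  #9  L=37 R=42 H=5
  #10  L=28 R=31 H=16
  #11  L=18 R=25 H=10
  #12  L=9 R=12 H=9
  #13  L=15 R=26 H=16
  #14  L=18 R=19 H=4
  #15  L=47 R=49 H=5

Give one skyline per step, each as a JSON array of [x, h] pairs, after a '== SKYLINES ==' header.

== SKYLINES ==
[[15,13],[18,0]]
[[15,13],[18,0]]
[[15,13],[18,0],[21,13],[33,0]]
[[15,13],[20,0],[21,13],[33,0]]
[[15,13],[20,0],[21,13],[33,0]]
[[15,13],[20,9],[21,13],[33,0]]
[[15,13],[20,9],[21,13],[33,0]]
[[15,13],[20,9],[21,13],[33,0]]
[[15,13],[20,9],[21,13],[33,0],[37,5],[42,0]]
[[15,13],[20,9],[21,13],[28,16],[31,13],[33,0],[37,5],[42,0]]
[[15,13],[20,10],[21,13],[28,16],[31,13],[33,0],[37,5],[42,0]]
[[9,9],[12,0],[15,13],[20,10],[21,13],[28,16],[31,13],[33,0],[37,5],[42,0]]
[[9,9],[12,0],[15,16],[26,13],[28,16],[31,13],[33,0],[37,5],[42,0]]
[[9,9],[12,0],[15,16],[26,13],[28,16],[31,13],[33,0],[37,5],[42,0]]
[[9,9],[12,0],[15,16],[26,13],[28,16],[31,13],[33,0],[37,5],[42,0],[47,5],[49,0]]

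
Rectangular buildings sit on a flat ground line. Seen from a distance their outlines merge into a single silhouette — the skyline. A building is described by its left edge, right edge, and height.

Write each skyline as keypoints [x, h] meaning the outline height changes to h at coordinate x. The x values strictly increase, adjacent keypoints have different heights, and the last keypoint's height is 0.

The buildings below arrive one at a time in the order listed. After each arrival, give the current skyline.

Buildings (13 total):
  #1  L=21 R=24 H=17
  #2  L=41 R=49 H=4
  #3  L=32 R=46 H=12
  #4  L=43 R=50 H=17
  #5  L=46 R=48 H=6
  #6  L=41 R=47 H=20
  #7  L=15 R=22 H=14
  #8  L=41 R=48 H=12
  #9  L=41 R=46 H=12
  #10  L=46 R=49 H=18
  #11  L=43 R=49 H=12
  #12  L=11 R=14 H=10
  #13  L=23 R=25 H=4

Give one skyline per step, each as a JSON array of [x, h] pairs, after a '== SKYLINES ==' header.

== SKYLINES ==
[[21,17],[24,0]]
[[21,17],[24,0],[41,4],[49,0]]
[[21,17],[24,0],[32,12],[46,4],[49,0]]
[[21,17],[24,0],[32,12],[43,17],[50,0]]
[[21,17],[24,0],[32,12],[43,17],[50,0]]
[[21,17],[24,0],[32,12],[41,20],[47,17],[50,0]]
[[15,14],[21,17],[24,0],[32,12],[41,20],[47,17],[50,0]]
[[15,14],[21,17],[24,0],[32,12],[41,20],[47,17],[50,0]]
[[15,14],[21,17],[24,0],[32,12],[41,20],[47,17],[50,0]]
[[15,14],[21,17],[24,0],[32,12],[41,20],[47,18],[49,17],[50,0]]
[[15,14],[21,17],[24,0],[32,12],[41,20],[47,18],[49,17],[50,0]]
[[11,10],[14,0],[15,14],[21,17],[24,0],[32,12],[41,20],[47,18],[49,17],[50,0]]
[[11,10],[14,0],[15,14],[21,17],[24,4],[25,0],[32,12],[41,20],[47,18],[49,17],[50,0]]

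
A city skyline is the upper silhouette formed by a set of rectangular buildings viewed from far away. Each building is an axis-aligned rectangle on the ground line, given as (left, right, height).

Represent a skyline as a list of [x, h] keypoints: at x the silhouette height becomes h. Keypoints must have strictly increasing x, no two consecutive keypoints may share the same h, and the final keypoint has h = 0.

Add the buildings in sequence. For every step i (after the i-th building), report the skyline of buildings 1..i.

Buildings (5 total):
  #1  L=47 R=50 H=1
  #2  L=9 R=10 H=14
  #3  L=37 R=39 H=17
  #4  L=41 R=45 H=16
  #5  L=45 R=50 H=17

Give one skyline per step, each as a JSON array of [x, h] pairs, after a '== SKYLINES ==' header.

== SKYLINES ==
[[47,1],[50,0]]
[[9,14],[10,0],[47,1],[50,0]]
[[9,14],[10,0],[37,17],[39,0],[47,1],[50,0]]
[[9,14],[10,0],[37,17],[39,0],[41,16],[45,0],[47,1],[50,0]]
[[9,14],[10,0],[37,17],[39,0],[41,16],[45,17],[50,0]]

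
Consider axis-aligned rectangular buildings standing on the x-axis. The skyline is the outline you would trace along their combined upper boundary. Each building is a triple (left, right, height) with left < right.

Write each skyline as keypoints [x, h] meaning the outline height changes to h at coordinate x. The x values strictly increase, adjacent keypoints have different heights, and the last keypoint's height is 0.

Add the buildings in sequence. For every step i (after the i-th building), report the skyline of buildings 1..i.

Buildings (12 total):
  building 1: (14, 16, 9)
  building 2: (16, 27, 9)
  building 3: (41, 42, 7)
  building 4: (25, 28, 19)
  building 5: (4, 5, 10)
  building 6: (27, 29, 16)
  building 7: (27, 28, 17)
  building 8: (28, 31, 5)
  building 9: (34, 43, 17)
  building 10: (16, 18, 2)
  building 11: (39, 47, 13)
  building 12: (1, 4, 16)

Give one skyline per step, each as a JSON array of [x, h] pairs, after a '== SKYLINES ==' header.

== SKYLINES ==
[[14,9],[16,0]]
[[14,9],[27,0]]
[[14,9],[27,0],[41,7],[42,0]]
[[14,9],[25,19],[28,0],[41,7],[42,0]]
[[4,10],[5,0],[14,9],[25,19],[28,0],[41,7],[42,0]]
[[4,10],[5,0],[14,9],[25,19],[28,16],[29,0],[41,7],[42,0]]
[[4,10],[5,0],[14,9],[25,19],[28,16],[29,0],[41,7],[42,0]]
[[4,10],[5,0],[14,9],[25,19],[28,16],[29,5],[31,0],[41,7],[42,0]]
[[4,10],[5,0],[14,9],[25,19],[28,16],[29,5],[31,0],[34,17],[43,0]]
[[4,10],[5,0],[14,9],[25,19],[28,16],[29,5],[31,0],[34,17],[43,0]]
[[4,10],[5,0],[14,9],[25,19],[28,16],[29,5],[31,0],[34,17],[43,13],[47,0]]
[[1,16],[4,10],[5,0],[14,9],[25,19],[28,16],[29,5],[31,0],[34,17],[43,13],[47,0]]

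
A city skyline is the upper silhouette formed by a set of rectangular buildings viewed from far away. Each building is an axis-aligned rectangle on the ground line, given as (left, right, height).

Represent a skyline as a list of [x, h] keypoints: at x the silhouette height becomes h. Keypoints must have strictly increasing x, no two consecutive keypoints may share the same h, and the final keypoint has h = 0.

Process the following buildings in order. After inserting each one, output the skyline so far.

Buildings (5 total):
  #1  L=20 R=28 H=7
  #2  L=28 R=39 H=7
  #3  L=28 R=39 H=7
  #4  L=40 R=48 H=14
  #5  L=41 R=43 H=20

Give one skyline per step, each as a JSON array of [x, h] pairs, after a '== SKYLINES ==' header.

== SKYLINES ==
[[20,7],[28,0]]
[[20,7],[39,0]]
[[20,7],[39,0]]
[[20,7],[39,0],[40,14],[48,0]]
[[20,7],[39,0],[40,14],[41,20],[43,14],[48,0]]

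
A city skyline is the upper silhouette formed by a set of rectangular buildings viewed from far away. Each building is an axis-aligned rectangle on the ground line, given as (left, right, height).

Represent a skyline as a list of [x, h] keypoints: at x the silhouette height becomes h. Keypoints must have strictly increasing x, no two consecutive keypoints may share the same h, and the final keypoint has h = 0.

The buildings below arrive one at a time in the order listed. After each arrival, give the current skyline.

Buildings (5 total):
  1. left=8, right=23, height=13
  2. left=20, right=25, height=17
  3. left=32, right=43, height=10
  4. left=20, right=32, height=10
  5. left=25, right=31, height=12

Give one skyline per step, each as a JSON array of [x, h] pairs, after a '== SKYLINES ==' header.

== SKYLINES ==
[[8,13],[23,0]]
[[8,13],[20,17],[25,0]]
[[8,13],[20,17],[25,0],[32,10],[43,0]]
[[8,13],[20,17],[25,10],[43,0]]
[[8,13],[20,17],[25,12],[31,10],[43,0]]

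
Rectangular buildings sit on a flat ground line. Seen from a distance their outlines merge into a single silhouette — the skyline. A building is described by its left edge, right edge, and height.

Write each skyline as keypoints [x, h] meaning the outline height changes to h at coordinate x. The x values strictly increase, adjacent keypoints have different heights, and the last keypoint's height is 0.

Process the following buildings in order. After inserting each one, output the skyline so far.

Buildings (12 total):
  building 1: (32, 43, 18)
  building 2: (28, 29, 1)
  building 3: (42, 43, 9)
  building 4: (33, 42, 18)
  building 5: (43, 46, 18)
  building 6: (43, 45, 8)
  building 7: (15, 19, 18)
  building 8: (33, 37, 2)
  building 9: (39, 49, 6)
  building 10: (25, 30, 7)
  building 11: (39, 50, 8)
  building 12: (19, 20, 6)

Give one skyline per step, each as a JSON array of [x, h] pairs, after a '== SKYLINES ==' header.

== SKYLINES ==
[[32,18],[43,0]]
[[28,1],[29,0],[32,18],[43,0]]
[[28,1],[29,0],[32,18],[43,0]]
[[28,1],[29,0],[32,18],[43,0]]
[[28,1],[29,0],[32,18],[46,0]]
[[28,1],[29,0],[32,18],[46,0]]
[[15,18],[19,0],[28,1],[29,0],[32,18],[46,0]]
[[15,18],[19,0],[28,1],[29,0],[32,18],[46,0]]
[[15,18],[19,0],[28,1],[29,0],[32,18],[46,6],[49,0]]
[[15,18],[19,0],[25,7],[30,0],[32,18],[46,6],[49,0]]
[[15,18],[19,0],[25,7],[30,0],[32,18],[46,8],[50,0]]
[[15,18],[19,6],[20,0],[25,7],[30,0],[32,18],[46,8],[50,0]]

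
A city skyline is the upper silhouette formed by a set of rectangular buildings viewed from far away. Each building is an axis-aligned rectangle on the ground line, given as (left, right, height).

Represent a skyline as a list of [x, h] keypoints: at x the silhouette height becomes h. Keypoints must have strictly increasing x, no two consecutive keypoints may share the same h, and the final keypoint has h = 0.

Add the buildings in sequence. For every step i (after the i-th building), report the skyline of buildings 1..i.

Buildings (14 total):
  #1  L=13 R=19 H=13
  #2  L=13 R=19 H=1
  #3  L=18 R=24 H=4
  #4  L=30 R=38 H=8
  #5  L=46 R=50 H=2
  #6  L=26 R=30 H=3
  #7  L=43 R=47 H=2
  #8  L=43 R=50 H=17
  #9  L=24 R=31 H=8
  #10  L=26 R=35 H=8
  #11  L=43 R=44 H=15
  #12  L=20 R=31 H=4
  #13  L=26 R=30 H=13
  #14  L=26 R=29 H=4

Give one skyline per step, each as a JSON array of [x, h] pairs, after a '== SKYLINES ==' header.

== SKYLINES ==
[[13,13],[19,0]]
[[13,13],[19,0]]
[[13,13],[19,4],[24,0]]
[[13,13],[19,4],[24,0],[30,8],[38,0]]
[[13,13],[19,4],[24,0],[30,8],[38,0],[46,2],[50,0]]
[[13,13],[19,4],[24,0],[26,3],[30,8],[38,0],[46,2],[50,0]]
[[13,13],[19,4],[24,0],[26,3],[30,8],[38,0],[43,2],[50,0]]
[[13,13],[19,4],[24,0],[26,3],[30,8],[38,0],[43,17],[50,0]]
[[13,13],[19,4],[24,8],[38,0],[43,17],[50,0]]
[[13,13],[19,4],[24,8],[38,0],[43,17],[50,0]]
[[13,13],[19,4],[24,8],[38,0],[43,17],[50,0]]
[[13,13],[19,4],[24,8],[38,0],[43,17],[50,0]]
[[13,13],[19,4],[24,8],[26,13],[30,8],[38,0],[43,17],[50,0]]
[[13,13],[19,4],[24,8],[26,13],[30,8],[38,0],[43,17],[50,0]]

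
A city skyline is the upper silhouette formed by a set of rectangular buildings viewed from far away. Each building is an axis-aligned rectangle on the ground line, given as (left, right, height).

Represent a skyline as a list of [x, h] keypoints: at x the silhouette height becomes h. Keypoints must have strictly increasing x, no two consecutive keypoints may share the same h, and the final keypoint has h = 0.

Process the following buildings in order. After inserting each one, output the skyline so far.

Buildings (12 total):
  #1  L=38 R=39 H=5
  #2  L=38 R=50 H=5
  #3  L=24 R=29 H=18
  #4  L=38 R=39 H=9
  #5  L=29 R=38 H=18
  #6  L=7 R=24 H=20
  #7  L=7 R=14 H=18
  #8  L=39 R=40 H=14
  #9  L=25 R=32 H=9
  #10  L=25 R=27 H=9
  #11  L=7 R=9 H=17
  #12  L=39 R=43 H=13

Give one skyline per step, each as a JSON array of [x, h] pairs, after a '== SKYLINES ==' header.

== SKYLINES ==
[[38,5],[39,0]]
[[38,5],[50,0]]
[[24,18],[29,0],[38,5],[50,0]]
[[24,18],[29,0],[38,9],[39,5],[50,0]]
[[24,18],[38,9],[39,5],[50,0]]
[[7,20],[24,18],[38,9],[39,5],[50,0]]
[[7,20],[24,18],[38,9],[39,5],[50,0]]
[[7,20],[24,18],[38,9],[39,14],[40,5],[50,0]]
[[7,20],[24,18],[38,9],[39,14],[40,5],[50,0]]
[[7,20],[24,18],[38,9],[39,14],[40,5],[50,0]]
[[7,20],[24,18],[38,9],[39,14],[40,5],[50,0]]
[[7,20],[24,18],[38,9],[39,14],[40,13],[43,5],[50,0]]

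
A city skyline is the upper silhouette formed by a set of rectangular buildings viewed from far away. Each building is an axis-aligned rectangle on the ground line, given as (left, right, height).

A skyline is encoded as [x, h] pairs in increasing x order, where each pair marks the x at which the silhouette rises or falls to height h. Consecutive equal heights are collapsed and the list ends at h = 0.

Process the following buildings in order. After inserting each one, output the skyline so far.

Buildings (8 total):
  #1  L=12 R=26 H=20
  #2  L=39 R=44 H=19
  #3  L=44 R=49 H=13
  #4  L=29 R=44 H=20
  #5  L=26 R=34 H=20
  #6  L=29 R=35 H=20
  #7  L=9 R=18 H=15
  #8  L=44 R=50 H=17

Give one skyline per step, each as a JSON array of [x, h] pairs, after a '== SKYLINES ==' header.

== SKYLINES ==
[[12,20],[26,0]]
[[12,20],[26,0],[39,19],[44,0]]
[[12,20],[26,0],[39,19],[44,13],[49,0]]
[[12,20],[26,0],[29,20],[44,13],[49,0]]
[[12,20],[44,13],[49,0]]
[[12,20],[44,13],[49,0]]
[[9,15],[12,20],[44,13],[49,0]]
[[9,15],[12,20],[44,17],[50,0]]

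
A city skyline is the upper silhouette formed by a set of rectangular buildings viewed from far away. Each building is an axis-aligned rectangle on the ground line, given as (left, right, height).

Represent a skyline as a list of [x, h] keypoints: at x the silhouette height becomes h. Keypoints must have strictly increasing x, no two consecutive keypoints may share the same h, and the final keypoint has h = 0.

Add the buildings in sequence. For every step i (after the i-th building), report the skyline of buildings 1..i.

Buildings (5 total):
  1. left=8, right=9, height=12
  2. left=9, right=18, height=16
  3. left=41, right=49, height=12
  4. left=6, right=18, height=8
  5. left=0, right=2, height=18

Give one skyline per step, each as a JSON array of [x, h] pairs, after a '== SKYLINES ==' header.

== SKYLINES ==
[[8,12],[9,0]]
[[8,12],[9,16],[18,0]]
[[8,12],[9,16],[18,0],[41,12],[49,0]]
[[6,8],[8,12],[9,16],[18,0],[41,12],[49,0]]
[[0,18],[2,0],[6,8],[8,12],[9,16],[18,0],[41,12],[49,0]]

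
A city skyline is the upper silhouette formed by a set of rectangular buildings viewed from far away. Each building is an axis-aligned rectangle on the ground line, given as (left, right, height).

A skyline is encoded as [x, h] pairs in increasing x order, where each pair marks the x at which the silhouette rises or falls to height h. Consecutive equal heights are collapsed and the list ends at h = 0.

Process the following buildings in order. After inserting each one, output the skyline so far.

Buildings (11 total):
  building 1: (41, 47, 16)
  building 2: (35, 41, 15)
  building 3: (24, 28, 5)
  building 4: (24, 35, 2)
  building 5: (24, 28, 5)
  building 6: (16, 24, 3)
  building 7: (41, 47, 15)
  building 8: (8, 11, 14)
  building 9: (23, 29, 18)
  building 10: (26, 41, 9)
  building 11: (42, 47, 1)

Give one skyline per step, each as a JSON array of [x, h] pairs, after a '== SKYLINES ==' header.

== SKYLINES ==
[[41,16],[47,0]]
[[35,15],[41,16],[47,0]]
[[24,5],[28,0],[35,15],[41,16],[47,0]]
[[24,5],[28,2],[35,15],[41,16],[47,0]]
[[24,5],[28,2],[35,15],[41,16],[47,0]]
[[16,3],[24,5],[28,2],[35,15],[41,16],[47,0]]
[[16,3],[24,5],[28,2],[35,15],[41,16],[47,0]]
[[8,14],[11,0],[16,3],[24,5],[28,2],[35,15],[41,16],[47,0]]
[[8,14],[11,0],[16,3],[23,18],[29,2],[35,15],[41,16],[47,0]]
[[8,14],[11,0],[16,3],[23,18],[29,9],[35,15],[41,16],[47,0]]
[[8,14],[11,0],[16,3],[23,18],[29,9],[35,15],[41,16],[47,0]]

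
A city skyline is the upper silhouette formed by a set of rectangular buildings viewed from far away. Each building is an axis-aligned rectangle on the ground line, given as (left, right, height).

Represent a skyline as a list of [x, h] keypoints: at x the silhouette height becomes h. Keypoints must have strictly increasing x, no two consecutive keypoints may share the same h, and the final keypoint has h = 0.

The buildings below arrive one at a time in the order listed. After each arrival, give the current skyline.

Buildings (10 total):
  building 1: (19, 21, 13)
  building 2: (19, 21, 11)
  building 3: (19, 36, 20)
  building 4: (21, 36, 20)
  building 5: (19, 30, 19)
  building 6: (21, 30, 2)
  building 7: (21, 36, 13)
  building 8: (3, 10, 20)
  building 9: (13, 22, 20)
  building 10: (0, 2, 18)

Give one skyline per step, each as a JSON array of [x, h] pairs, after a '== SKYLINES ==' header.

== SKYLINES ==
[[19,13],[21,0]]
[[19,13],[21,0]]
[[19,20],[36,0]]
[[19,20],[36,0]]
[[19,20],[36,0]]
[[19,20],[36,0]]
[[19,20],[36,0]]
[[3,20],[10,0],[19,20],[36,0]]
[[3,20],[10,0],[13,20],[36,0]]
[[0,18],[2,0],[3,20],[10,0],[13,20],[36,0]]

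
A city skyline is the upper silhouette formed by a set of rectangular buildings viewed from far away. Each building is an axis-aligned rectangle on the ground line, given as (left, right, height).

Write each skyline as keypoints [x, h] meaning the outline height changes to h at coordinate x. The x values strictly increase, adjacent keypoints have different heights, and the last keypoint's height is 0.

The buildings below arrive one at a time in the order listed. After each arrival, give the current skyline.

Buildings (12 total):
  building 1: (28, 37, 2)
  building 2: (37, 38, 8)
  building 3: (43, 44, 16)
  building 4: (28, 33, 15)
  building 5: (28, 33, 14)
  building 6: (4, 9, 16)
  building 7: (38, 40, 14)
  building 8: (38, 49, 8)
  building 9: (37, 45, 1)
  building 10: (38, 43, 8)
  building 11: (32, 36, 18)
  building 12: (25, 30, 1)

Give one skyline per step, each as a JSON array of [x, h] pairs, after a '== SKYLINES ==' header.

== SKYLINES ==
[[28,2],[37,0]]
[[28,2],[37,8],[38,0]]
[[28,2],[37,8],[38,0],[43,16],[44,0]]
[[28,15],[33,2],[37,8],[38,0],[43,16],[44,0]]
[[28,15],[33,2],[37,8],[38,0],[43,16],[44,0]]
[[4,16],[9,0],[28,15],[33,2],[37,8],[38,0],[43,16],[44,0]]
[[4,16],[9,0],[28,15],[33,2],[37,8],[38,14],[40,0],[43,16],[44,0]]
[[4,16],[9,0],[28,15],[33,2],[37,8],[38,14],[40,8],[43,16],[44,8],[49,0]]
[[4,16],[9,0],[28,15],[33,2],[37,8],[38,14],[40,8],[43,16],[44,8],[49,0]]
[[4,16],[9,0],[28,15],[33,2],[37,8],[38,14],[40,8],[43,16],[44,8],[49,0]]
[[4,16],[9,0],[28,15],[32,18],[36,2],[37,8],[38,14],[40,8],[43,16],[44,8],[49,0]]
[[4,16],[9,0],[25,1],[28,15],[32,18],[36,2],[37,8],[38,14],[40,8],[43,16],[44,8],[49,0]]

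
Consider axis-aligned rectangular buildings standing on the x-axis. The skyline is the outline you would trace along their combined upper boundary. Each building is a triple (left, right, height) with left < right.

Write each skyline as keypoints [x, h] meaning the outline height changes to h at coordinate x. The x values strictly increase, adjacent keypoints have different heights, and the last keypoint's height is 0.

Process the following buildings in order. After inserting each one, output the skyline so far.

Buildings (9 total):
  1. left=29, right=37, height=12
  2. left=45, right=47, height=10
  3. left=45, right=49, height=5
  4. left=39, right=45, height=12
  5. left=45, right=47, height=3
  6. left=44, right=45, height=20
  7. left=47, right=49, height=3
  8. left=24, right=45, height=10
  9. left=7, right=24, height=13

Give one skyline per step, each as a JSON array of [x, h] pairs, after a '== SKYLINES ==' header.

== SKYLINES ==
[[29,12],[37,0]]
[[29,12],[37,0],[45,10],[47,0]]
[[29,12],[37,0],[45,10],[47,5],[49,0]]
[[29,12],[37,0],[39,12],[45,10],[47,5],[49,0]]
[[29,12],[37,0],[39,12],[45,10],[47,5],[49,0]]
[[29,12],[37,0],[39,12],[44,20],[45,10],[47,5],[49,0]]
[[29,12],[37,0],[39,12],[44,20],[45,10],[47,5],[49,0]]
[[24,10],[29,12],[37,10],[39,12],[44,20],[45,10],[47,5],[49,0]]
[[7,13],[24,10],[29,12],[37,10],[39,12],[44,20],[45,10],[47,5],[49,0]]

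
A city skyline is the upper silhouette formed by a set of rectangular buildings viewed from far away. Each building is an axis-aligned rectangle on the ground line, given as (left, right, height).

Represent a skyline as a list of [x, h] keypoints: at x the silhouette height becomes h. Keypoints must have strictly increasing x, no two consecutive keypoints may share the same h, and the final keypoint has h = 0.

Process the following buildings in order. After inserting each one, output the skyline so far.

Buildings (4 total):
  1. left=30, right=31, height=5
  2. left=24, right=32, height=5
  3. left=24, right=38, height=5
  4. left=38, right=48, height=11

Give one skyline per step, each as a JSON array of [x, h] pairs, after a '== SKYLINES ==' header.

== SKYLINES ==
[[30,5],[31,0]]
[[24,5],[32,0]]
[[24,5],[38,0]]
[[24,5],[38,11],[48,0]]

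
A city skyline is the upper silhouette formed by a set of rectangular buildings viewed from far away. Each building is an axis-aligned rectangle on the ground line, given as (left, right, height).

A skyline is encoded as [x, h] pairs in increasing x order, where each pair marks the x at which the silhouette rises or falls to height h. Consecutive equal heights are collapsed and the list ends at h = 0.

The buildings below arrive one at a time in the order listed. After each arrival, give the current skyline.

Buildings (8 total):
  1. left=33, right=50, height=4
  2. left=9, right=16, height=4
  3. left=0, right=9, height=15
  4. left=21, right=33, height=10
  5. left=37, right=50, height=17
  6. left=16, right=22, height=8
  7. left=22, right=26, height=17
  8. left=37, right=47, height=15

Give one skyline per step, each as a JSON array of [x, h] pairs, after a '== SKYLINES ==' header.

== SKYLINES ==
[[33,4],[50,0]]
[[9,4],[16,0],[33,4],[50,0]]
[[0,15],[9,4],[16,0],[33,4],[50,0]]
[[0,15],[9,4],[16,0],[21,10],[33,4],[50,0]]
[[0,15],[9,4],[16,0],[21,10],[33,4],[37,17],[50,0]]
[[0,15],[9,4],[16,8],[21,10],[33,4],[37,17],[50,0]]
[[0,15],[9,4],[16,8],[21,10],[22,17],[26,10],[33,4],[37,17],[50,0]]
[[0,15],[9,4],[16,8],[21,10],[22,17],[26,10],[33,4],[37,17],[50,0]]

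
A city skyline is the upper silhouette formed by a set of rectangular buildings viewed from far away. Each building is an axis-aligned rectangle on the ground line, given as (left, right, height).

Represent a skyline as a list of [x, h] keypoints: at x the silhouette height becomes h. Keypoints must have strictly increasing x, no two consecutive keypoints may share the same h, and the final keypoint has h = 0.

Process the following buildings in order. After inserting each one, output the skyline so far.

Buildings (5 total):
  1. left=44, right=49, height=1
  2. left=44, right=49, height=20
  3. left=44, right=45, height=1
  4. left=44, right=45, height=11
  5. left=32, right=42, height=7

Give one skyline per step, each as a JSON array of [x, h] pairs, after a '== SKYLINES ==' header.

== SKYLINES ==
[[44,1],[49,0]]
[[44,20],[49,0]]
[[44,20],[49,0]]
[[44,20],[49,0]]
[[32,7],[42,0],[44,20],[49,0]]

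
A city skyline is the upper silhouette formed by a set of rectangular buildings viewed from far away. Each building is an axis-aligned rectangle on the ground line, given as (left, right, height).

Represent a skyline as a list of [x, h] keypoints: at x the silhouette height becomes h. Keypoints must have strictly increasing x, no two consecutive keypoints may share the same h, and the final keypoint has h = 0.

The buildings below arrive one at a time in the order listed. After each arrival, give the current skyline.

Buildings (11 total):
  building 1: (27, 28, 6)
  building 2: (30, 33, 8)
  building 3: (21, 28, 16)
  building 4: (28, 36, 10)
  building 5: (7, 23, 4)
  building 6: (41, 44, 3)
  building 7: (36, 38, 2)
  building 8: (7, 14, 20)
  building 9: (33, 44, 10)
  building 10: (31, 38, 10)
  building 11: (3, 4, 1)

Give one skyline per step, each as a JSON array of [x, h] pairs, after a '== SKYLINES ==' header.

== SKYLINES ==
[[27,6],[28,0]]
[[27,6],[28,0],[30,8],[33,0]]
[[21,16],[28,0],[30,8],[33,0]]
[[21,16],[28,10],[36,0]]
[[7,4],[21,16],[28,10],[36,0]]
[[7,4],[21,16],[28,10],[36,0],[41,3],[44,0]]
[[7,4],[21,16],[28,10],[36,2],[38,0],[41,3],[44,0]]
[[7,20],[14,4],[21,16],[28,10],[36,2],[38,0],[41,3],[44,0]]
[[7,20],[14,4],[21,16],[28,10],[44,0]]
[[7,20],[14,4],[21,16],[28,10],[44,0]]
[[3,1],[4,0],[7,20],[14,4],[21,16],[28,10],[44,0]]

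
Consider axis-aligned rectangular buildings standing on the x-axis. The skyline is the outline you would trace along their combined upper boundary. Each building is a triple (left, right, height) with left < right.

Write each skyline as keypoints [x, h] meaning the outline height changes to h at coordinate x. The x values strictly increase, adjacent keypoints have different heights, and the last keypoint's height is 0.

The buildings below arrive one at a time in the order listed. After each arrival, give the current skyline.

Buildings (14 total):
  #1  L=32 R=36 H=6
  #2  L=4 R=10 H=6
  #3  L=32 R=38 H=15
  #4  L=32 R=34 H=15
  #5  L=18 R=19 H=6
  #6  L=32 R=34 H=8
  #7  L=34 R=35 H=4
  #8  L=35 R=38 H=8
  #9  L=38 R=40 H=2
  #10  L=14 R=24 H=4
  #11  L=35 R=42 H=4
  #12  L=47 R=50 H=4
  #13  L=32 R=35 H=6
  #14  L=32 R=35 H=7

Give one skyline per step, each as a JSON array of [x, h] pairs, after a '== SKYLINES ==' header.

== SKYLINES ==
[[32,6],[36,0]]
[[4,6],[10,0],[32,6],[36,0]]
[[4,6],[10,0],[32,15],[38,0]]
[[4,6],[10,0],[32,15],[38,0]]
[[4,6],[10,0],[18,6],[19,0],[32,15],[38,0]]
[[4,6],[10,0],[18,6],[19,0],[32,15],[38,0]]
[[4,6],[10,0],[18,6],[19,0],[32,15],[38,0]]
[[4,6],[10,0],[18,6],[19,0],[32,15],[38,0]]
[[4,6],[10,0],[18,6],[19,0],[32,15],[38,2],[40,0]]
[[4,6],[10,0],[14,4],[18,6],[19,4],[24,0],[32,15],[38,2],[40,0]]
[[4,6],[10,0],[14,4],[18,6],[19,4],[24,0],[32,15],[38,4],[42,0]]
[[4,6],[10,0],[14,4],[18,6],[19,4],[24,0],[32,15],[38,4],[42,0],[47,4],[50,0]]
[[4,6],[10,0],[14,4],[18,6],[19,4],[24,0],[32,15],[38,4],[42,0],[47,4],[50,0]]
[[4,6],[10,0],[14,4],[18,6],[19,4],[24,0],[32,15],[38,4],[42,0],[47,4],[50,0]]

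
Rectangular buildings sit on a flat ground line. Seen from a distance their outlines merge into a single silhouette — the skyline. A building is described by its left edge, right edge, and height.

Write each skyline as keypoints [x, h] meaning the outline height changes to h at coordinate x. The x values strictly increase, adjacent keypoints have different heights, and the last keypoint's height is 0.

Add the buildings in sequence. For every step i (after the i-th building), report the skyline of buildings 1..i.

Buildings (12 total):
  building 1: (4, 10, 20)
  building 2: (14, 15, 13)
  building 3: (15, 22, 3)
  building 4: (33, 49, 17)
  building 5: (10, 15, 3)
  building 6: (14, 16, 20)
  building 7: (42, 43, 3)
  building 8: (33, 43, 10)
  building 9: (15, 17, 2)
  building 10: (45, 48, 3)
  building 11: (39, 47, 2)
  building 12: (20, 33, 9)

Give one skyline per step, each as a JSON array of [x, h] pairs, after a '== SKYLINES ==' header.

== SKYLINES ==
[[4,20],[10,0]]
[[4,20],[10,0],[14,13],[15,0]]
[[4,20],[10,0],[14,13],[15,3],[22,0]]
[[4,20],[10,0],[14,13],[15,3],[22,0],[33,17],[49,0]]
[[4,20],[10,3],[14,13],[15,3],[22,0],[33,17],[49,0]]
[[4,20],[10,3],[14,20],[16,3],[22,0],[33,17],[49,0]]
[[4,20],[10,3],[14,20],[16,3],[22,0],[33,17],[49,0]]
[[4,20],[10,3],[14,20],[16,3],[22,0],[33,17],[49,0]]
[[4,20],[10,3],[14,20],[16,3],[22,0],[33,17],[49,0]]
[[4,20],[10,3],[14,20],[16,3],[22,0],[33,17],[49,0]]
[[4,20],[10,3],[14,20],[16,3],[22,0],[33,17],[49,0]]
[[4,20],[10,3],[14,20],[16,3],[20,9],[33,17],[49,0]]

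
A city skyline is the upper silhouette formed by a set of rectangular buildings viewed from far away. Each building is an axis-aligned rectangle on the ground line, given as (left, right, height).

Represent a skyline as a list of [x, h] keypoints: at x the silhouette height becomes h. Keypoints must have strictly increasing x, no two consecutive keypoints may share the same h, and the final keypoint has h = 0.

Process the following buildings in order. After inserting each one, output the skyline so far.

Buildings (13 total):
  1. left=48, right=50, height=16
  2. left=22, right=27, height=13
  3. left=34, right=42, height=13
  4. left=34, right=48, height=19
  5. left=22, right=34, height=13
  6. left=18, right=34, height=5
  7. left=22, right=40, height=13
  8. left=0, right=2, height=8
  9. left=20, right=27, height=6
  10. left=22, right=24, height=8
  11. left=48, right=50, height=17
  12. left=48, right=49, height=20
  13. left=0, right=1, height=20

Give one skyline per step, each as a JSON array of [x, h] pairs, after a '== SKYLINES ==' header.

== SKYLINES ==
[[48,16],[50,0]]
[[22,13],[27,0],[48,16],[50,0]]
[[22,13],[27,0],[34,13],[42,0],[48,16],[50,0]]
[[22,13],[27,0],[34,19],[48,16],[50,0]]
[[22,13],[34,19],[48,16],[50,0]]
[[18,5],[22,13],[34,19],[48,16],[50,0]]
[[18,5],[22,13],[34,19],[48,16],[50,0]]
[[0,8],[2,0],[18,5],[22,13],[34,19],[48,16],[50,0]]
[[0,8],[2,0],[18,5],[20,6],[22,13],[34,19],[48,16],[50,0]]
[[0,8],[2,0],[18,5],[20,6],[22,13],[34,19],[48,16],[50,0]]
[[0,8],[2,0],[18,5],[20,6],[22,13],[34,19],[48,17],[50,0]]
[[0,8],[2,0],[18,5],[20,6],[22,13],[34,19],[48,20],[49,17],[50,0]]
[[0,20],[1,8],[2,0],[18,5],[20,6],[22,13],[34,19],[48,20],[49,17],[50,0]]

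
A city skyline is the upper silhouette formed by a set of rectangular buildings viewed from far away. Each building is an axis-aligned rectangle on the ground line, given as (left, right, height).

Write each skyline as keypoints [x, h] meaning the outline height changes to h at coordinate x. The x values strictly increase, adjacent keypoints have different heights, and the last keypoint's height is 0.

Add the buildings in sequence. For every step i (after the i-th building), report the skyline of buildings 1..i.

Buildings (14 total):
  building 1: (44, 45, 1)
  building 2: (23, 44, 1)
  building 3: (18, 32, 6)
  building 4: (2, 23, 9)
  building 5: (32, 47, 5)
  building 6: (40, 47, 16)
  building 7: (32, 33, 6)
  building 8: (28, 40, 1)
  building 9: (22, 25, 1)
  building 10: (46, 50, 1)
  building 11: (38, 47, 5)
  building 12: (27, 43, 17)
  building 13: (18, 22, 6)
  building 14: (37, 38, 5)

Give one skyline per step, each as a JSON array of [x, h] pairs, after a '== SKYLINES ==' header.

== SKYLINES ==
[[44,1],[45,0]]
[[23,1],[45,0]]
[[18,6],[32,1],[45,0]]
[[2,9],[23,6],[32,1],[45,0]]
[[2,9],[23,6],[32,5],[47,0]]
[[2,9],[23,6],[32,5],[40,16],[47,0]]
[[2,9],[23,6],[33,5],[40,16],[47,0]]
[[2,9],[23,6],[33,5],[40,16],[47,0]]
[[2,9],[23,6],[33,5],[40,16],[47,0]]
[[2,9],[23,6],[33,5],[40,16],[47,1],[50,0]]
[[2,9],[23,6],[33,5],[40,16],[47,1],[50,0]]
[[2,9],[23,6],[27,17],[43,16],[47,1],[50,0]]
[[2,9],[23,6],[27,17],[43,16],[47,1],[50,0]]
[[2,9],[23,6],[27,17],[43,16],[47,1],[50,0]]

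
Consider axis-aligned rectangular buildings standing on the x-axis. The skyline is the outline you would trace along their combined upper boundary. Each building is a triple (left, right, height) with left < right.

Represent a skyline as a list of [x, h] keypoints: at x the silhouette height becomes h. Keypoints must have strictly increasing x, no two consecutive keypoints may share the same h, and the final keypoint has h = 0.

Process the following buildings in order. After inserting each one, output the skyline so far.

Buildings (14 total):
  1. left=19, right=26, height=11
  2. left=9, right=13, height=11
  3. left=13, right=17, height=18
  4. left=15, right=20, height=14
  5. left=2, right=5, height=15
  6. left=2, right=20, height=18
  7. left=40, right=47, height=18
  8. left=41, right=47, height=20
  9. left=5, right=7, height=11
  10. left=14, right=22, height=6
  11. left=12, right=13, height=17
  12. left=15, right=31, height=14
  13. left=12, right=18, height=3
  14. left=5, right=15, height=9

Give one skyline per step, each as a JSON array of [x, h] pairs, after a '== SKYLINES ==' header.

== SKYLINES ==
[[19,11],[26,0]]
[[9,11],[13,0],[19,11],[26,0]]
[[9,11],[13,18],[17,0],[19,11],[26,0]]
[[9,11],[13,18],[17,14],[20,11],[26,0]]
[[2,15],[5,0],[9,11],[13,18],[17,14],[20,11],[26,0]]
[[2,18],[20,11],[26,0]]
[[2,18],[20,11],[26,0],[40,18],[47,0]]
[[2,18],[20,11],[26,0],[40,18],[41,20],[47,0]]
[[2,18],[20,11],[26,0],[40,18],[41,20],[47,0]]
[[2,18],[20,11],[26,0],[40,18],[41,20],[47,0]]
[[2,18],[20,11],[26,0],[40,18],[41,20],[47,0]]
[[2,18],[20,14],[31,0],[40,18],[41,20],[47,0]]
[[2,18],[20,14],[31,0],[40,18],[41,20],[47,0]]
[[2,18],[20,14],[31,0],[40,18],[41,20],[47,0]]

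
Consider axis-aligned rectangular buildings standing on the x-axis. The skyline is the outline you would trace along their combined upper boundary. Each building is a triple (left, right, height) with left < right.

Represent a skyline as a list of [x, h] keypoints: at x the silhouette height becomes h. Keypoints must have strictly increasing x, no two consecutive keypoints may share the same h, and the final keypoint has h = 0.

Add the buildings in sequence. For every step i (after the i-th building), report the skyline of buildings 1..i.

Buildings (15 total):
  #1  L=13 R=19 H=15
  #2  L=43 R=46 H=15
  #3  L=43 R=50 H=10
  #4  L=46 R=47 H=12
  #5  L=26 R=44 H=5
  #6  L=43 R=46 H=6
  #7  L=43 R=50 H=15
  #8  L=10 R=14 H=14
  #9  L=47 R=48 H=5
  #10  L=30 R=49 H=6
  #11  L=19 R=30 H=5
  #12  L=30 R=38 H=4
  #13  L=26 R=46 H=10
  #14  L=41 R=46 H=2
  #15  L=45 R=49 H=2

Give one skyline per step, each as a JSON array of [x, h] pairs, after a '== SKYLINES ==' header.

== SKYLINES ==
[[13,15],[19,0]]
[[13,15],[19,0],[43,15],[46,0]]
[[13,15],[19,0],[43,15],[46,10],[50,0]]
[[13,15],[19,0],[43,15],[46,12],[47,10],[50,0]]
[[13,15],[19,0],[26,5],[43,15],[46,12],[47,10],[50,0]]
[[13,15],[19,0],[26,5],[43,15],[46,12],[47,10],[50,0]]
[[13,15],[19,0],[26,5],[43,15],[50,0]]
[[10,14],[13,15],[19,0],[26,5],[43,15],[50,0]]
[[10,14],[13,15],[19,0],[26,5],[43,15],[50,0]]
[[10,14],[13,15],[19,0],[26,5],[30,6],[43,15],[50,0]]
[[10,14],[13,15],[19,5],[30,6],[43,15],[50,0]]
[[10,14],[13,15],[19,5],[30,6],[43,15],[50,0]]
[[10,14],[13,15],[19,5],[26,10],[43,15],[50,0]]
[[10,14],[13,15],[19,5],[26,10],[43,15],[50,0]]
[[10,14],[13,15],[19,5],[26,10],[43,15],[50,0]]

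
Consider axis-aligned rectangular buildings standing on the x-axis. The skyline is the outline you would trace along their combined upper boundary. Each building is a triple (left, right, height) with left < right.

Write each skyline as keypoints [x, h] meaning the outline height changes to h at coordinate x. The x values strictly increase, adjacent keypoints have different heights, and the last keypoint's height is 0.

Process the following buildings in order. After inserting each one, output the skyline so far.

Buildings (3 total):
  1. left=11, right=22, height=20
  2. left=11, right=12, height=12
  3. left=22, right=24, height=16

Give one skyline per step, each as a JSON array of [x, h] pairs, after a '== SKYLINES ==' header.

== SKYLINES ==
[[11,20],[22,0]]
[[11,20],[22,0]]
[[11,20],[22,16],[24,0]]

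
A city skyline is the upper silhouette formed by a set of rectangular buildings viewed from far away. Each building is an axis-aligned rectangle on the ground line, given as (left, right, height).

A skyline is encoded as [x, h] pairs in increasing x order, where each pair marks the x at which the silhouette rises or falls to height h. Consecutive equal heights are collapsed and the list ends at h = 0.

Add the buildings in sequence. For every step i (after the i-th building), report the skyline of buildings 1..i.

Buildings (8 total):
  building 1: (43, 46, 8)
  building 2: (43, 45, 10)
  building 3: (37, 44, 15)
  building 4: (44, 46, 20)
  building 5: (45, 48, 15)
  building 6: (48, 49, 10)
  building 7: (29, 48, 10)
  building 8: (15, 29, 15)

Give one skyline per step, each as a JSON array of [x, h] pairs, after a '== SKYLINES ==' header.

== SKYLINES ==
[[43,8],[46,0]]
[[43,10],[45,8],[46,0]]
[[37,15],[44,10],[45,8],[46,0]]
[[37,15],[44,20],[46,0]]
[[37,15],[44,20],[46,15],[48,0]]
[[37,15],[44,20],[46,15],[48,10],[49,0]]
[[29,10],[37,15],[44,20],[46,15],[48,10],[49,0]]
[[15,15],[29,10],[37,15],[44,20],[46,15],[48,10],[49,0]]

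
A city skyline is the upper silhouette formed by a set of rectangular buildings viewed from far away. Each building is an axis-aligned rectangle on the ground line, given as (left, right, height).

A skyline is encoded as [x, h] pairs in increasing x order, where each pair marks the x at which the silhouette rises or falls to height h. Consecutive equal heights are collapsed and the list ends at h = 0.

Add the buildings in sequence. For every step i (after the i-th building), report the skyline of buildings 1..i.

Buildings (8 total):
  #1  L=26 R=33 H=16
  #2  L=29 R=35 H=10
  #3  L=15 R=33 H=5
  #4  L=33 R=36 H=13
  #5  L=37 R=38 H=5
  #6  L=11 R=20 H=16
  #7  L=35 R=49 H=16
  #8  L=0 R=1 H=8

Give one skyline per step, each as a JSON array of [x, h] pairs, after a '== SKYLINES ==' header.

== SKYLINES ==
[[26,16],[33,0]]
[[26,16],[33,10],[35,0]]
[[15,5],[26,16],[33,10],[35,0]]
[[15,5],[26,16],[33,13],[36,0]]
[[15,5],[26,16],[33,13],[36,0],[37,5],[38,0]]
[[11,16],[20,5],[26,16],[33,13],[36,0],[37,5],[38,0]]
[[11,16],[20,5],[26,16],[33,13],[35,16],[49,0]]
[[0,8],[1,0],[11,16],[20,5],[26,16],[33,13],[35,16],[49,0]]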